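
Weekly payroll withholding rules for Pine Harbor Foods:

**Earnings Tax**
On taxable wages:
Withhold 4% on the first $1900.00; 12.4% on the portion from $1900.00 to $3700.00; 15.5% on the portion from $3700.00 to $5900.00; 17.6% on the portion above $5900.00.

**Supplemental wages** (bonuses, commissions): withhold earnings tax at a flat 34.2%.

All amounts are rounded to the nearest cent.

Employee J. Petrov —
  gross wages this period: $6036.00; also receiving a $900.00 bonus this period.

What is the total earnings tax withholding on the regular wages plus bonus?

$971.94

Earnings Tax: taxable = $6036.00
  $640.20 + 17.6% × ($6036.00 − $5900.00) = $640.20 + 17.6% × $136.00 = $664.14
Supplemental (34.2% flat on bonus): 34.2% × $900.00 = $307.80
Total earnings tax: $664.14 + $307.80 = $971.94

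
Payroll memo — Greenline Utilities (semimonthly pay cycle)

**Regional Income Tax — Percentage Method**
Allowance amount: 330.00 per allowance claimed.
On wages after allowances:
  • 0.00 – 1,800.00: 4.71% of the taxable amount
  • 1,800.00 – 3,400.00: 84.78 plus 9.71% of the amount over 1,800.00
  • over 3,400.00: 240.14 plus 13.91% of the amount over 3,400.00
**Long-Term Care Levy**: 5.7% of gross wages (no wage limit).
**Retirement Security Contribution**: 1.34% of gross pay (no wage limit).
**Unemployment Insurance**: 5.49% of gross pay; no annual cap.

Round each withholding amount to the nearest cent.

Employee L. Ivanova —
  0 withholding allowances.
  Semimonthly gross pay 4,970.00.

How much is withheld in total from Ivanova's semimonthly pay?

1,081.27

Regional Income Tax: taxable = 4,970.00
  240.14 + 13.91% × (4,970.00 − 3,400.00) = 240.14 + 13.91% × 1,570.00 = 458.53
Long-Term Care Levy: 5.7% × 4,970.00 = 283.29
Retirement Security Contribution: 1.34% × 4,970.00 = 66.60
Unemployment Insurance: 5.49% × 4,970.00 = 272.85
Total: 458.53 + 283.29 + 66.60 + 272.85 = 1,081.27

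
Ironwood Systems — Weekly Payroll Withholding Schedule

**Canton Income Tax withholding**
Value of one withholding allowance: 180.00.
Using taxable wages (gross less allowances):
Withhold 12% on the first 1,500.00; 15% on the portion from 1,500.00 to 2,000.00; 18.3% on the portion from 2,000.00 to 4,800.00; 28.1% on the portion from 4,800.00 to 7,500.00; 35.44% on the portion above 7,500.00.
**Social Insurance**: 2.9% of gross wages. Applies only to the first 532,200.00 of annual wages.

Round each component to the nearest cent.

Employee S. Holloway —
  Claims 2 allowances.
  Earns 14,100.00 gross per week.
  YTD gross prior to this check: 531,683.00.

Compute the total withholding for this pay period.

Canton Income Tax: taxable = 14,100.00 − 2×180.00 = 13,740.00
  1,526.10 + 35.44% × (13,740.00 − 7,500.00) = 1,526.10 + 35.44% × 6,240.00 = 3,737.56
Social Insurance: cap 532,200.00 − YTD 531,683.00 = 517.00 subject; 2.9% × 517.00 = 14.99
Total: 3,737.56 + 14.99 = 3,752.55

3,752.55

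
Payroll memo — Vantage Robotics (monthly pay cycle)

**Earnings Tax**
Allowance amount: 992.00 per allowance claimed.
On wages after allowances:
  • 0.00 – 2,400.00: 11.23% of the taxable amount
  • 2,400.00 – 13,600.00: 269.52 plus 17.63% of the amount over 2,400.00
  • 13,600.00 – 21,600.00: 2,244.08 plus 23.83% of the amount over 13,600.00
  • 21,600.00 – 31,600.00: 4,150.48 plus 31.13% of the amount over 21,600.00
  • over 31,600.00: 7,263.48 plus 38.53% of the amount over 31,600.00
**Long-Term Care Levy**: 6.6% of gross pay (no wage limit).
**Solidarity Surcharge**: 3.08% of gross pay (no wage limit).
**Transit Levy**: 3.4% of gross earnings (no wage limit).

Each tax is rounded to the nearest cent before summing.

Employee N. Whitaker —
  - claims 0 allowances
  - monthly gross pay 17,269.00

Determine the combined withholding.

5,377.19

Earnings Tax: taxable = 17,269.00
  2,244.08 + 23.83% × (17,269.00 − 13,600.00) = 2,244.08 + 23.83% × 3,669.00 = 3,118.40
Long-Term Care Levy: 6.6% × 17,269.00 = 1,139.75
Solidarity Surcharge: 3.08% × 17,269.00 = 531.89
Transit Levy: 3.4% × 17,269.00 = 587.15
Total: 3,118.40 + 1,139.75 + 531.89 + 587.15 = 5,377.19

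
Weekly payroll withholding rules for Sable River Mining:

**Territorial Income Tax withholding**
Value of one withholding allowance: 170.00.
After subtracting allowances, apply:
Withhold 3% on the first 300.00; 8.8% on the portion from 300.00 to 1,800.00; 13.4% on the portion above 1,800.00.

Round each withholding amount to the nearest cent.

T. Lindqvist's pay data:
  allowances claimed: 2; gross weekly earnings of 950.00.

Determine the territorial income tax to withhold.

36.28

Territorial Income Tax: taxable = 950.00 − 2×170.00 = 610.00
  9.00 + 8.8% × (610.00 − 300.00) = 9.00 + 8.8% × 310.00 = 36.28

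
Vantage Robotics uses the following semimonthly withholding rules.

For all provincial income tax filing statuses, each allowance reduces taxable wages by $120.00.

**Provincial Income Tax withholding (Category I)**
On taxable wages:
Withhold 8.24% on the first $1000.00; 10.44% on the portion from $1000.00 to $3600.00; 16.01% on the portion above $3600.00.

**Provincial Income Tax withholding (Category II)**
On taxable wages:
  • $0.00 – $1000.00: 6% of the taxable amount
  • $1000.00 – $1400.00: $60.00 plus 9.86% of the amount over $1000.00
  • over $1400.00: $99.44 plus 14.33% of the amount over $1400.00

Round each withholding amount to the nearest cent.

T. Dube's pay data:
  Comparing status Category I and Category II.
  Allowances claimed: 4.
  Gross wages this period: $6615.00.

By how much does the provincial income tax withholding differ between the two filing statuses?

$18.28

Provincial Income Tax (Category I): taxable = $6615.00 − 4×$120.00 = $6135.00
  $353.84 + 16.01% × ($6135.00 − $3600.00) = $353.84 + 16.01% × $2535.00 = $759.69
Provincial Income Tax (Category II): taxable = $6615.00 − 4×$120.00 = $6135.00
  $99.44 + 14.33% × ($6135.00 − $1400.00) = $99.44 + 14.33% × $4735.00 = $777.97
Difference: |$759.69 − $777.97| = $18.28 (higher under Category II)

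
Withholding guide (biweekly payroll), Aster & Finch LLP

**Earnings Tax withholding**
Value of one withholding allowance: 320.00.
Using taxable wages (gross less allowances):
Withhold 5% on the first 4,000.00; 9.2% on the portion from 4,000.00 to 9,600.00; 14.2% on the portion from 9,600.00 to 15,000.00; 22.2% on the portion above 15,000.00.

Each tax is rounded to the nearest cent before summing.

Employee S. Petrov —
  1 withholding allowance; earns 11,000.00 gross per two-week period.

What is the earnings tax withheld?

868.56

Earnings Tax: taxable = 11,000.00 − 1×320.00 = 10,680.00
  715.20 + 14.2% × (10,680.00 − 9,600.00) = 715.20 + 14.2% × 1,080.00 = 868.56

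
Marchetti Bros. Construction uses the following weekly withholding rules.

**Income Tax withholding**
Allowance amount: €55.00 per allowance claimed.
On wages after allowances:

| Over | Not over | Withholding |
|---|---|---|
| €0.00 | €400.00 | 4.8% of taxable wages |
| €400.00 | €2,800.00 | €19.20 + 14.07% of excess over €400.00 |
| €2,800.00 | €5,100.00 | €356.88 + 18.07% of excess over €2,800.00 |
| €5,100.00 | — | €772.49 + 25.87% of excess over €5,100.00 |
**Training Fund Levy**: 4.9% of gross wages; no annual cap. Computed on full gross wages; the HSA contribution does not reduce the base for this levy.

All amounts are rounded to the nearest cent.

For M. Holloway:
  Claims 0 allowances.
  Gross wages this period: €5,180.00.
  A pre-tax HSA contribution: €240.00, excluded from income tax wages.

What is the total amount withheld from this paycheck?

€997.40

Income Tax: taxable = €5,180.00 − €240.00 = €4,940.00
  €356.88 + 18.07% × (€4,940.00 − €2,800.00) = €356.88 + 18.07% × €2,140.00 = €743.58
Training Fund Levy: 4.9% × €5,180.00 = €253.82
Total: €743.58 + €253.82 = €997.40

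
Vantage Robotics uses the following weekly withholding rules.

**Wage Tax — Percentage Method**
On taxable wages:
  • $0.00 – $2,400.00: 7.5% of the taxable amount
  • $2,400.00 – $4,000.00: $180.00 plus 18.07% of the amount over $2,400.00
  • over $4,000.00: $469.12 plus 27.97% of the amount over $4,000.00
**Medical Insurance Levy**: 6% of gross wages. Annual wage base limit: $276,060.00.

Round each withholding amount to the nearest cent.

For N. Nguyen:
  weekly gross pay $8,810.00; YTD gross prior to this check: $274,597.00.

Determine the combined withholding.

$1,902.26

Wage Tax: taxable = $8,810.00
  $469.12 + 27.97% × ($8,810.00 − $4,000.00) = $469.12 + 27.97% × $4,810.00 = $1,814.48
Medical Insurance Levy: cap $276,060.00 − YTD $274,597.00 = $1,463.00 subject; 6% × $1,463.00 = $87.78
Total: $1,814.48 + $87.78 = $1,902.26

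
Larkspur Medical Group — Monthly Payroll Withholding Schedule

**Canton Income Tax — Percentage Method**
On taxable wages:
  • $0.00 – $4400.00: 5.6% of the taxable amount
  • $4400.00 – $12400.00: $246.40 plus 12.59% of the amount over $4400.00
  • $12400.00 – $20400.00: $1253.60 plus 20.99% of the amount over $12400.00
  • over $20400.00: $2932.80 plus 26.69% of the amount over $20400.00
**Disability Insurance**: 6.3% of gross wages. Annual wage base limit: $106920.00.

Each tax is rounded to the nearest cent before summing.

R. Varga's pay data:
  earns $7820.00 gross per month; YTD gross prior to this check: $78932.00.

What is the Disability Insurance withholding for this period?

$492.66

Disability Insurance: 6.3% × $7820.00 = $492.66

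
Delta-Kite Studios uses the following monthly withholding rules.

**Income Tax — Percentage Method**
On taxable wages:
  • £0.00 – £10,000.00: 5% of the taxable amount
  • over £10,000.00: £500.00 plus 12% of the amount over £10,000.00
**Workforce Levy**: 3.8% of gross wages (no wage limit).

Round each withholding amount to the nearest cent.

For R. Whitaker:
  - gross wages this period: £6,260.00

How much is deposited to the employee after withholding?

Income Tax: taxable = £6,260.00
  5% × £6,260.00 = £313.00
Workforce Levy: 3.8% × £6,260.00 = £237.88
Total withheld: £313.00 + £237.88 = £550.88
Net pay: £6,260.00 − £550.88 = £5,709.12

£5,709.12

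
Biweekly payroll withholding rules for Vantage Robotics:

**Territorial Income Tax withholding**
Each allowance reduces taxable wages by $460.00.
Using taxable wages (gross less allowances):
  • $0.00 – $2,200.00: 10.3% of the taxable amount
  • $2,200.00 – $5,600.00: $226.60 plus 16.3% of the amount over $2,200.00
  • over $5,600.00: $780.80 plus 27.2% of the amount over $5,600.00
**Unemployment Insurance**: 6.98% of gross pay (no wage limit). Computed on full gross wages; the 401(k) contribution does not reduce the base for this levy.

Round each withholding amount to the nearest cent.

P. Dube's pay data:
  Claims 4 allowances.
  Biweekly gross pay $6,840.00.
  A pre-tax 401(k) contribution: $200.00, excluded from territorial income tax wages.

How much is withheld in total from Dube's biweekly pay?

Territorial Income Tax: taxable = $6,840.00 − $200.00 − 4×$460.00 = $4,800.00
  $226.60 + 16.3% × ($4,800.00 − $2,200.00) = $226.60 + 16.3% × $2,600.00 = $650.40
Unemployment Insurance: 6.98% × $6,840.00 = $477.43
Total: $650.40 + $477.43 = $1,127.83

$1,127.83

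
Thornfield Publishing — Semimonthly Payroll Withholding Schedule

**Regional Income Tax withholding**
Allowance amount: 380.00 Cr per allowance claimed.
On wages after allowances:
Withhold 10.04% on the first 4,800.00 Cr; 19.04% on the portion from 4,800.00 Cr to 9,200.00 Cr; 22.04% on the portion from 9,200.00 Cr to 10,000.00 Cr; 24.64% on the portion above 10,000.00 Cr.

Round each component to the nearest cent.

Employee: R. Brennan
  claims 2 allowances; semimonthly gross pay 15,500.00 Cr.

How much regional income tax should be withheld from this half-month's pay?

Regional Income Tax: taxable = 15,500.00 Cr − 2×380.00 Cr = 14,740.00 Cr
  1,496.00 Cr + 24.64% × (14,740.00 Cr − 10,000.00 Cr) = 1,496.00 Cr + 24.64% × 4,740.00 Cr = 2,663.94 Cr

2,663.94 Cr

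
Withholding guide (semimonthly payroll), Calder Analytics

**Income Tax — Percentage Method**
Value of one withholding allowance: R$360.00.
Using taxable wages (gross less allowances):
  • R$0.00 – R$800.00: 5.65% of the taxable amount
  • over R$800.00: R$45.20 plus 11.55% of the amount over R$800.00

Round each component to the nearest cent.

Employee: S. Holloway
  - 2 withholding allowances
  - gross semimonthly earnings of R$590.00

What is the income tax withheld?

Income Tax: taxable = R$590.00 − 2×R$360.00 = R$-130.00
  Taxable ≤ 0 → R$0.00

R$0.00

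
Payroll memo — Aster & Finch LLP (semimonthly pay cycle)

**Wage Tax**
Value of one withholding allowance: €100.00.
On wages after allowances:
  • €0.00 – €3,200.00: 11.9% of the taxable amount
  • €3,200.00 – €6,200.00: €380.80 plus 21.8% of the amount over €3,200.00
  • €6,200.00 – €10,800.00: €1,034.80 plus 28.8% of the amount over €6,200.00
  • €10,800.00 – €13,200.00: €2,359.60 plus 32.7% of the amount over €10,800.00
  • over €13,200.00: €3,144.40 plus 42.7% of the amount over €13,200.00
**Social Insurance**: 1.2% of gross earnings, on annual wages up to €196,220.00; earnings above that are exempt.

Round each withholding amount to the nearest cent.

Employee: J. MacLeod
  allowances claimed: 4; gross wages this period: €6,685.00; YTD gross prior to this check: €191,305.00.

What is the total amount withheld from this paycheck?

€1,118.26

Wage Tax: taxable = €6,685.00 − 4×€100.00 = €6,285.00
  €1,034.80 + 28.8% × (€6,285.00 − €6,200.00) = €1,034.80 + 28.8% × €85.00 = €1,059.28
Social Insurance: cap €196,220.00 − YTD €191,305.00 = €4,915.00 subject; 1.2% × €4,915.00 = €58.98
Total: €1,059.28 + €58.98 = €1,118.26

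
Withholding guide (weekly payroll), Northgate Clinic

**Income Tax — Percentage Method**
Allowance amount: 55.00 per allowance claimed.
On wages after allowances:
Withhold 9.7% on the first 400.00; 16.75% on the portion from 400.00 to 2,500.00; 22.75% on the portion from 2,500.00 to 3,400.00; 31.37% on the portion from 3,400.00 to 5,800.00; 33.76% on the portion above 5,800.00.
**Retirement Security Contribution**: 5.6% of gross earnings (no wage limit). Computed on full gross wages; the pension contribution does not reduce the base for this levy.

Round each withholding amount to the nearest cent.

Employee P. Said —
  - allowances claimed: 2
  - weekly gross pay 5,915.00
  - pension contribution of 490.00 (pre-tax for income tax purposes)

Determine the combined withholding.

Income Tax: taxable = 5,915.00 − 490.00 − 2×55.00 = 5,315.00
  595.30 + 31.37% × (5,315.00 − 3,400.00) = 595.30 + 31.37% × 1,915.00 = 1,196.04
Retirement Security Contribution: 5.6% × 5,915.00 = 331.24
Total: 1,196.04 + 331.24 = 1,527.28

1,527.28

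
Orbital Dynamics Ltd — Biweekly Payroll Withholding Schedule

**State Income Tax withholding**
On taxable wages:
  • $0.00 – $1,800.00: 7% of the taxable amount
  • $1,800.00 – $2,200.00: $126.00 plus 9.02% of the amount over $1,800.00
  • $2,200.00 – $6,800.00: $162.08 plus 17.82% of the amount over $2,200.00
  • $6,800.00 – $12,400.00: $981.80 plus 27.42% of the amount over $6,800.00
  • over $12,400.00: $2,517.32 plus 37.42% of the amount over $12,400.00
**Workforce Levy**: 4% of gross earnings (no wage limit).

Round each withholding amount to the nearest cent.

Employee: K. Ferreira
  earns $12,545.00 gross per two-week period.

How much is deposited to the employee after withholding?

$9,471.62

State Income Tax: taxable = $12,545.00
  $2,517.32 + 37.42% × ($12,545.00 − $12,400.00) = $2,517.32 + 37.42% × $145.00 = $2,571.58
Workforce Levy: 4% × $12,545.00 = $501.80
Total withheld: $2,571.58 + $501.80 = $3,073.38
Net pay: $12,545.00 − $3,073.38 = $9,471.62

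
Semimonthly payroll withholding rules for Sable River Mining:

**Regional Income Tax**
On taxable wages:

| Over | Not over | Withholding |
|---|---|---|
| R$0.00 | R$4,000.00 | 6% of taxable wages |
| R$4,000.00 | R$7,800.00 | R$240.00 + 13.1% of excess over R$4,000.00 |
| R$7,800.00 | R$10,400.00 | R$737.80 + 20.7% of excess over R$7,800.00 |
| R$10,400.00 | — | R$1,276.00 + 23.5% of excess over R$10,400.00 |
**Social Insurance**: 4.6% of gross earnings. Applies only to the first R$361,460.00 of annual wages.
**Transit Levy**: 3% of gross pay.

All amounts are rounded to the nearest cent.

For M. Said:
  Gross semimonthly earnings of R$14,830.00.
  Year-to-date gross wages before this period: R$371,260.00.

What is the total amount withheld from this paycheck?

Regional Income Tax: taxable = R$14,830.00
  R$1,276.00 + 23.5% × (R$14,830.00 − R$10,400.00) = R$1,276.00 + 23.5% × R$4,430.00 = R$2,317.05
Social Insurance: YTD R$371,260.00 ≥ cap R$361,460.00 → R$0.00
Transit Levy: 3% × R$14,830.00 = R$444.90
Total: R$2,317.05 + R$0.00 + R$444.90 = R$2,761.95

R$2,761.95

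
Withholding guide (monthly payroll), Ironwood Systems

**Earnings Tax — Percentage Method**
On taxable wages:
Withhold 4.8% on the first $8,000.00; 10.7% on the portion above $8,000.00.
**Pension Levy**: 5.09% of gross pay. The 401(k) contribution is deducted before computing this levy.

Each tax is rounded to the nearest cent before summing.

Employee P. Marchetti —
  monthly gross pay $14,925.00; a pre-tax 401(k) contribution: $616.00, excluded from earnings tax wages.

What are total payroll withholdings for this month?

Earnings Tax: taxable = $14,925.00 − $616.00 = $14,309.00
  $384.00 + 10.7% × ($14,309.00 − $8,000.00) = $384.00 + 10.7% × $6,309.00 = $1,059.06
Pension Levy: 5.09% × $14,309.00 = $728.33
Total: $1,059.06 + $728.33 = $1,787.39

$1,787.39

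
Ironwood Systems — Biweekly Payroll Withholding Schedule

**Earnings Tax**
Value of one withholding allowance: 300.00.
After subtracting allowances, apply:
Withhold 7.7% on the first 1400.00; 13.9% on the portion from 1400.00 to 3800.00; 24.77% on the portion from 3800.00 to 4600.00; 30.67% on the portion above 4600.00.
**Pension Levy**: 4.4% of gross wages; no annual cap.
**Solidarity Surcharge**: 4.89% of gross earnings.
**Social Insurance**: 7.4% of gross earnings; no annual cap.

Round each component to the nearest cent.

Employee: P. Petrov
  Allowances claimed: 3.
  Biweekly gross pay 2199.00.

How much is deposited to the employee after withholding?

1731.96

Earnings Tax: taxable = 2199.00 − 3×300.00 = 1299.00
  7.7% × 1299.00 = 100.02
Pension Levy: 4.4% × 2199.00 = 96.76
Solidarity Surcharge: 4.89% × 2199.00 = 107.53
Social Insurance: 7.4% × 2199.00 = 162.73
Total withheld: 100.02 + 96.76 + 107.53 + 162.73 = 467.04
Net pay: 2199.00 − 467.04 = 1731.96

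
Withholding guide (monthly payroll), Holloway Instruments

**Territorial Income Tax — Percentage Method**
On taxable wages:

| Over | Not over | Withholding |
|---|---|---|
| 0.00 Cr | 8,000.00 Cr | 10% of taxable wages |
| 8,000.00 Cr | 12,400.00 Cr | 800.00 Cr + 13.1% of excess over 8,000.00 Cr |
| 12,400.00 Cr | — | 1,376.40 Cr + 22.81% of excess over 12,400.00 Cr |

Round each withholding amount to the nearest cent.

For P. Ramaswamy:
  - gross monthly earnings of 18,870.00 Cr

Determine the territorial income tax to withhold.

2,852.21 Cr

Territorial Income Tax: taxable = 18,870.00 Cr
  1,376.40 Cr + 22.81% × (18,870.00 Cr − 12,400.00 Cr) = 1,376.40 Cr + 22.81% × 6,470.00 Cr = 2,852.21 Cr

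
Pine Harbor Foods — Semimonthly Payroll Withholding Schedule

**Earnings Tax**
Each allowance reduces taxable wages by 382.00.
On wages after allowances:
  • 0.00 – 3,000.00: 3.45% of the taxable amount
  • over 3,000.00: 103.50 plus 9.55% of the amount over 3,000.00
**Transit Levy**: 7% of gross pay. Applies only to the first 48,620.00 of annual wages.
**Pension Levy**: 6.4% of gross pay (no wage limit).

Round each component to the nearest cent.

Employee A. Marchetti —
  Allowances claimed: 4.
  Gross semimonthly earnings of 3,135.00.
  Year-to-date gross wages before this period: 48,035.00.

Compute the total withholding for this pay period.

297.03

Earnings Tax: taxable = 3,135.00 − 4×382.00 = 1,607.00
  3.45% × 1,607.00 = 55.44
Transit Levy: cap 48,620.00 − YTD 48,035.00 = 585.00 subject; 7% × 585.00 = 40.95
Pension Levy: 6.4% × 3,135.00 = 200.64
Total: 55.44 + 40.95 + 200.64 = 297.03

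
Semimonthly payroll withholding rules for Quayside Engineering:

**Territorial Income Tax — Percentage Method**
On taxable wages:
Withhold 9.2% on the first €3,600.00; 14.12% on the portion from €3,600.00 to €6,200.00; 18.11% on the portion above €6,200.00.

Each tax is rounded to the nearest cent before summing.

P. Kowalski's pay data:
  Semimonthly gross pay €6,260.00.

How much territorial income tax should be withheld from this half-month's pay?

€709.19

Territorial Income Tax: taxable = €6,260.00
  €698.32 + 18.11% × (€6,260.00 − €6,200.00) = €698.32 + 18.11% × €60.00 = €709.19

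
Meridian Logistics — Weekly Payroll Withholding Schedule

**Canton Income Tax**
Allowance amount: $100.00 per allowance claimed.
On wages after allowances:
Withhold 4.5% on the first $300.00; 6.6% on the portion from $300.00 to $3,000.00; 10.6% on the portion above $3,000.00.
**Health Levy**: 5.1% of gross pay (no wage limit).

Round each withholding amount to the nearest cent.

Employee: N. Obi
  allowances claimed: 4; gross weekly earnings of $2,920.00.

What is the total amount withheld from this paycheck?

Canton Income Tax: taxable = $2,920.00 − 4×$100.00 = $2,520.00
  $13.50 + 6.6% × ($2,520.00 − $300.00) = $13.50 + 6.6% × $2,220.00 = $160.02
Health Levy: 5.1% × $2,920.00 = $148.92
Total: $160.02 + $148.92 = $308.94

$308.94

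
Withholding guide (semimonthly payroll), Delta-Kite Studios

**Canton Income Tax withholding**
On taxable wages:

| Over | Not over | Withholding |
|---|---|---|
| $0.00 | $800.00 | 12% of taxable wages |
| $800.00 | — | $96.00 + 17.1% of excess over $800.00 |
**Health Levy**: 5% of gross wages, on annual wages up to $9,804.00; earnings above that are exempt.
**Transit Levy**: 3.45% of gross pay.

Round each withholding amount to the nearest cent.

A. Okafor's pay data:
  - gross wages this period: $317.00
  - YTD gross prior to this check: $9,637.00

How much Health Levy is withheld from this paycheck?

Health Levy: cap $9,804.00 − YTD $9,637.00 = $167.00 subject; 5% × $167.00 = $8.35

$8.35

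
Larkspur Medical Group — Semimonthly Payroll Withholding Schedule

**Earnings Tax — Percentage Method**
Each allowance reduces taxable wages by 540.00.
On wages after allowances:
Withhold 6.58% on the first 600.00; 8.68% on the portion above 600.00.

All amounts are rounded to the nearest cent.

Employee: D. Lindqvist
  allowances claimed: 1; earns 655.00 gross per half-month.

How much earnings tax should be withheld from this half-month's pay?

Earnings Tax: taxable = 655.00 − 1×540.00 = 115.00
  6.58% × 115.00 = 7.57

7.57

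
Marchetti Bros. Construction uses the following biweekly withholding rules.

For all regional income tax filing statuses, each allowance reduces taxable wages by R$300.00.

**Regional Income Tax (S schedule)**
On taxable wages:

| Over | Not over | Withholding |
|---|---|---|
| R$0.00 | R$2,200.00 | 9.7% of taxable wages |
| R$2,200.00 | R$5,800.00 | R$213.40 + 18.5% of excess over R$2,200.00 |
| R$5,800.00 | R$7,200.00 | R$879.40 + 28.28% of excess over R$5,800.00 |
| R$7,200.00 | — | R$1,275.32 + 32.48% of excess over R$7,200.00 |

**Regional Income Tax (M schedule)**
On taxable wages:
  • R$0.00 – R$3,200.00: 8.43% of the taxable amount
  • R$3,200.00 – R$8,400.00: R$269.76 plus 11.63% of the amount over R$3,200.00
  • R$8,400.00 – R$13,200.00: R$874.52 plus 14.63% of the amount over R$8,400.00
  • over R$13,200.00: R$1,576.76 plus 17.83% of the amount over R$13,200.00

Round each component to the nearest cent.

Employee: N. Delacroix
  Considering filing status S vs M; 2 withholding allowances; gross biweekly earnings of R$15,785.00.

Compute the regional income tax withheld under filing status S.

R$3,868.85

Regional Income Tax (S): taxable = R$15,785.00 − 2×R$300.00 = R$15,185.00
  R$1,275.32 + 32.48% × (R$15,185.00 − R$7,200.00) = R$1,275.32 + 32.48% × R$7,985.00 = R$3,868.85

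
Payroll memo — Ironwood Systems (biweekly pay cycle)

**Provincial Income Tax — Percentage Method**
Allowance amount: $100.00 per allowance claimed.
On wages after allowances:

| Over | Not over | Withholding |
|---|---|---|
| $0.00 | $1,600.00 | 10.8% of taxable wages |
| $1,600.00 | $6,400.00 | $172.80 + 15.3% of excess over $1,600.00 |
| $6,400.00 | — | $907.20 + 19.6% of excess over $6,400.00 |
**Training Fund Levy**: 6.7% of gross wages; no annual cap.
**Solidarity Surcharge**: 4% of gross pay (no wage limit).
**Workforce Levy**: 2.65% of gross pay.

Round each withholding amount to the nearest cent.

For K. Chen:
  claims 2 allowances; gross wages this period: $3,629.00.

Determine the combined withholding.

Provincial Income Tax: taxable = $3,629.00 − 2×$100.00 = $3,429.00
  $172.80 + 15.3% × ($3,429.00 − $1,600.00) = $172.80 + 15.3% × $1,829.00 = $452.64
Training Fund Levy: 6.7% × $3,629.00 = $243.14
Solidarity Surcharge: 4% × $3,629.00 = $145.16
Workforce Levy: 2.65% × $3,629.00 = $96.17
Total: $452.64 + $243.14 + $145.16 + $96.17 = $937.11

$937.11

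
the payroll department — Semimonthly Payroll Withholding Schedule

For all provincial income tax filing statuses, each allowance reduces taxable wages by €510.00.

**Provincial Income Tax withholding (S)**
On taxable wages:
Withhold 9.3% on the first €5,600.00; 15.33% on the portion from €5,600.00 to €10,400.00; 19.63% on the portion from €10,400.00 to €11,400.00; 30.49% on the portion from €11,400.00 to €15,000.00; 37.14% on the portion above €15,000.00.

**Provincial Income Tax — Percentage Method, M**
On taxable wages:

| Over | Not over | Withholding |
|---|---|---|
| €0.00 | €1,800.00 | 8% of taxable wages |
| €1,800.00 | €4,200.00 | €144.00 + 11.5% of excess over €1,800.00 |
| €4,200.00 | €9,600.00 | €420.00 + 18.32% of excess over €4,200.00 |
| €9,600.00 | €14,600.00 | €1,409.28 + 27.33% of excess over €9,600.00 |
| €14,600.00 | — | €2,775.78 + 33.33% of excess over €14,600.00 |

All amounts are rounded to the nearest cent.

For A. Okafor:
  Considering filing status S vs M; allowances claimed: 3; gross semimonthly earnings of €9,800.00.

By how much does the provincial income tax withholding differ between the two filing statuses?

€235.51

Provincial Income Tax (S): taxable = €9,800.00 − 3×€510.00 = €8,270.00
  €520.80 + 15.33% × (€8,270.00 − €5,600.00) = €520.80 + 15.33% × €2,670.00 = €930.11
Provincial Income Tax (M): taxable = €9,800.00 − 3×€510.00 = €8,270.00
  €420.00 + 18.32% × (€8,270.00 − €4,200.00) = €420.00 + 18.32% × €4,070.00 = €1,165.62
Difference: |€930.11 − €1,165.62| = €235.51 (higher under M)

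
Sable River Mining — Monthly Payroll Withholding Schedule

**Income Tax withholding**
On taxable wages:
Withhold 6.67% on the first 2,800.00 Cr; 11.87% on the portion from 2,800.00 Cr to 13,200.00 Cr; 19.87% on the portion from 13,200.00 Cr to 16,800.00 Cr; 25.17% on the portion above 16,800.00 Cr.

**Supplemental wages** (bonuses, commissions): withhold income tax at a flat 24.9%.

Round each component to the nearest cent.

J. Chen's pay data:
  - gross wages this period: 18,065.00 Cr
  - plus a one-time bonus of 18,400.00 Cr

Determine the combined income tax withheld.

Income Tax: taxable = 18,065.00 Cr
  2,136.56 Cr + 25.17% × (18,065.00 Cr − 16,800.00 Cr) = 2,136.56 Cr + 25.17% × 1,265.00 Cr = 2,454.96 Cr
Supplemental (24.9% flat on bonus): 24.9% × 18,400.00 Cr = 4,581.60 Cr
Total income tax: 2,454.96 Cr + 4,581.60 Cr = 7,036.56 Cr

7,036.56 Cr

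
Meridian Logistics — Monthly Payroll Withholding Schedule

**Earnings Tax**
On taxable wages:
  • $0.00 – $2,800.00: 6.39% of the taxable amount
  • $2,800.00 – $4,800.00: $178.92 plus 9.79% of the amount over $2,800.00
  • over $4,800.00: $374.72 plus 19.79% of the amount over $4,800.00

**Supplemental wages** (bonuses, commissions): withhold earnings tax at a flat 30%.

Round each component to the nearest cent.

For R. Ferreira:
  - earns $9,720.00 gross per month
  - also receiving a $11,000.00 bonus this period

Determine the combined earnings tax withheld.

$4,648.39

Earnings Tax: taxable = $9,720.00
  $374.72 + 19.79% × ($9,720.00 − $4,800.00) = $374.72 + 19.79% × $4,920.00 = $1,348.39
Supplemental (30% flat on bonus): 30% × $11,000.00 = $3,300.00
Total earnings tax: $1,348.39 + $3,300.00 = $4,648.39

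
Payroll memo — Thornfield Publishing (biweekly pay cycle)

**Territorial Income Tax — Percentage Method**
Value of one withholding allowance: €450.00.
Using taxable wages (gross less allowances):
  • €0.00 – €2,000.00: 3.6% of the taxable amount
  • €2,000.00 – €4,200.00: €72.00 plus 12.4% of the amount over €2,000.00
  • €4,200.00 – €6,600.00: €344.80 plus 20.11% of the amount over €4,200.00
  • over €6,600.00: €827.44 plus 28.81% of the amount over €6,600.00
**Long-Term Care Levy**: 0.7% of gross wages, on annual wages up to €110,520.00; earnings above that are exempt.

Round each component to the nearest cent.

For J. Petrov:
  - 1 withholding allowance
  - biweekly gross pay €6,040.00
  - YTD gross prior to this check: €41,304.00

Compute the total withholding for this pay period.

€666.61

Territorial Income Tax: taxable = €6,040.00 − 1×€450.00 = €5,590.00
  €344.80 + 20.11% × (€5,590.00 − €4,200.00) = €344.80 + 20.11% × €1,390.00 = €624.33
Long-Term Care Levy: 0.7% × €6,040.00 = €42.28
Total: €624.33 + €42.28 = €666.61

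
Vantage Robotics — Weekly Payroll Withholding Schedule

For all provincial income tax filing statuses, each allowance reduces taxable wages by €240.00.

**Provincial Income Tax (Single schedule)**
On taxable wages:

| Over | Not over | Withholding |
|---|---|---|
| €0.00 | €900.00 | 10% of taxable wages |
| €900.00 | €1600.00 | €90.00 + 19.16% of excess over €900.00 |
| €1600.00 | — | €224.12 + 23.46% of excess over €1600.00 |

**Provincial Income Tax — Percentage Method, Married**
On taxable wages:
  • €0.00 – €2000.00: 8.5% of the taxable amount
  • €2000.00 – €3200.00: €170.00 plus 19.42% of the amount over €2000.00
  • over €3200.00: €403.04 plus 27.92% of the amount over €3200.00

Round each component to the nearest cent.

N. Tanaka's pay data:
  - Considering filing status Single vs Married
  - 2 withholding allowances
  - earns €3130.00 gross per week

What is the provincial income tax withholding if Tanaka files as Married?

Provincial Income Tax (Married): taxable = €3130.00 − 2×€240.00 = €2650.00
  €170.00 + 19.42% × (€2650.00 − €2000.00) = €170.00 + 19.42% × €650.00 = €296.23

€296.23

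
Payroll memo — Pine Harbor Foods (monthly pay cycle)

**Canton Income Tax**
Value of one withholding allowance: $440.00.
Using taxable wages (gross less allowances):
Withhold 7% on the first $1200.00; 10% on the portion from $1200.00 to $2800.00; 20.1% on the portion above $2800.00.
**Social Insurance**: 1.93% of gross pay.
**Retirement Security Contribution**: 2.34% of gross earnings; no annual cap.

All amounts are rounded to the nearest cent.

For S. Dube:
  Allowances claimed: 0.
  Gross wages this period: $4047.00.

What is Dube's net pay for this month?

$3379.54

Canton Income Tax: taxable = $4047.00
  $244.00 + 20.1% × ($4047.00 − $2800.00) = $244.00 + 20.1% × $1247.00 = $494.65
Social Insurance: 1.93% × $4047.00 = $78.11
Retirement Security Contribution: 2.34% × $4047.00 = $94.70
Total withheld: $494.65 + $78.11 + $94.70 = $667.46
Net pay: $4047.00 − $667.46 = $3379.54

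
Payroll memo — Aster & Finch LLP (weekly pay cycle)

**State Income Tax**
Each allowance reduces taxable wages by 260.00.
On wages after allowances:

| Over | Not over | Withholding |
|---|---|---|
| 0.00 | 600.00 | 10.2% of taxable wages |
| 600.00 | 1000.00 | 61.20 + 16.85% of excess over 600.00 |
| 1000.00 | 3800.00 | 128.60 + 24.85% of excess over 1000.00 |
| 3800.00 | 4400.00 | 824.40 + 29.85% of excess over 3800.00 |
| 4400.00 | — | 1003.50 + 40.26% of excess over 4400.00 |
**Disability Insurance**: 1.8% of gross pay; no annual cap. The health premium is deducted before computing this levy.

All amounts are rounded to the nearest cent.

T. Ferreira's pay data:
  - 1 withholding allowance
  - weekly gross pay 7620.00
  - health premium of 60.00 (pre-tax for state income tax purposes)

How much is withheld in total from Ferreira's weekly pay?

State Income Tax: taxable = 7620.00 − 60.00 − 1×260.00 = 7300.00
  1003.50 + 40.26% × (7300.00 − 4400.00) = 1003.50 + 40.26% × 2900.00 = 2171.04
Disability Insurance: 1.8% × 7560.00 = 136.08
Total: 2171.04 + 136.08 = 2307.12

2307.12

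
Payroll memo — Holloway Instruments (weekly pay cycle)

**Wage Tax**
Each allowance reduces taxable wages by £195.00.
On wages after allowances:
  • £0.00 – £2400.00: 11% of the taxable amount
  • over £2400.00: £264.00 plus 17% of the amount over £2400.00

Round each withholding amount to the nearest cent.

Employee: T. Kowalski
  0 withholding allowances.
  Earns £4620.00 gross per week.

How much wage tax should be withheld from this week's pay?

Wage Tax: taxable = £4620.00
  £264.00 + 17% × (£4620.00 − £2400.00) = £264.00 + 17% × £2220.00 = £641.40

£641.40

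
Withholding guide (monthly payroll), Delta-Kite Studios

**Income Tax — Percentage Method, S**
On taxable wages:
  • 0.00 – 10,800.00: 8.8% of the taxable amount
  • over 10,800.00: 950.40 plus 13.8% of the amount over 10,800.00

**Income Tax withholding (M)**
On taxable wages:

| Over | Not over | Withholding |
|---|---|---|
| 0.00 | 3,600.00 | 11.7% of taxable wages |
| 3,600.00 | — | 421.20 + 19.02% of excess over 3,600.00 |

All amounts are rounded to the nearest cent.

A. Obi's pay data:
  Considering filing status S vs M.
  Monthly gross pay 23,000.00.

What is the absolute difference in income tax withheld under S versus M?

Income Tax (S): taxable = 23,000.00
  950.40 + 13.8% × (23,000.00 − 10,800.00) = 950.40 + 13.8% × 12,200.00 = 2,634.00
Income Tax (M): taxable = 23,000.00
  421.20 + 19.02% × (23,000.00 − 3,600.00) = 421.20 + 19.02% × 19,400.00 = 4,111.08
Difference: |2,634.00 − 4,111.08| = 1,477.08 (higher under M)

1,477.08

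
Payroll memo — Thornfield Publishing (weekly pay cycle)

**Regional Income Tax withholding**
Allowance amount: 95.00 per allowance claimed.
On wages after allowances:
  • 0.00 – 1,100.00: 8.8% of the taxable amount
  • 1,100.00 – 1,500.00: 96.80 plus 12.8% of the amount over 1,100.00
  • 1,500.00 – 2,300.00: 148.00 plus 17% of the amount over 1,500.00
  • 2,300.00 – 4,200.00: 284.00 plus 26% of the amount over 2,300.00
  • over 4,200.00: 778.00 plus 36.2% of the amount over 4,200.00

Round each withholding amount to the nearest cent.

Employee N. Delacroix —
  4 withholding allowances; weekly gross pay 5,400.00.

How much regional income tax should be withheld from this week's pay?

Regional Income Tax: taxable = 5,400.00 − 4×95.00 = 5,020.00
  778.00 + 36.2% × (5,020.00 − 4,200.00) = 778.00 + 36.2% × 820.00 = 1,074.84

1,074.84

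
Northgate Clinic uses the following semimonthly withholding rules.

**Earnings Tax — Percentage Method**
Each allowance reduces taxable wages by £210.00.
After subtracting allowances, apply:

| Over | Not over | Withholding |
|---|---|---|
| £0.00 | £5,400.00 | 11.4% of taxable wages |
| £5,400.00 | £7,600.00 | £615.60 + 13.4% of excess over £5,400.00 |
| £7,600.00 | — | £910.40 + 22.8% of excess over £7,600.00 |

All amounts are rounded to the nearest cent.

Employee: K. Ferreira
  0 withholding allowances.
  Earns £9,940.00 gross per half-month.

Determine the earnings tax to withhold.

Earnings Tax: taxable = £9,940.00
  £910.40 + 22.8% × (£9,940.00 − £7,600.00) = £910.40 + 22.8% × £2,340.00 = £1,443.92

£1,443.92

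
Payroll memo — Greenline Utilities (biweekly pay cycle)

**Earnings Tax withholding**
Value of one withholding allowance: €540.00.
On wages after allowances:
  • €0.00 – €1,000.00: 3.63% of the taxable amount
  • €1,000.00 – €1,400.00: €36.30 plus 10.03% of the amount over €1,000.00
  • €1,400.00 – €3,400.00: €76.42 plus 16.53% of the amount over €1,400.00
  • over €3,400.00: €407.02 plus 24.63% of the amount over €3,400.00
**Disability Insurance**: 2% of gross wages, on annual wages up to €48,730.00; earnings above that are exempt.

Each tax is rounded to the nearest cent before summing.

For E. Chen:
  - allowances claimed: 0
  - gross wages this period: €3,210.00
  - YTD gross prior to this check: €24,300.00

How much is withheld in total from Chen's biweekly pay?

Earnings Tax: taxable = €3,210.00
  €76.42 + 16.53% × (€3,210.00 − €1,400.00) = €76.42 + 16.53% × €1,810.00 = €375.61
Disability Insurance: 2% × €3,210.00 = €64.20
Total: €375.61 + €64.20 = €439.81

€439.81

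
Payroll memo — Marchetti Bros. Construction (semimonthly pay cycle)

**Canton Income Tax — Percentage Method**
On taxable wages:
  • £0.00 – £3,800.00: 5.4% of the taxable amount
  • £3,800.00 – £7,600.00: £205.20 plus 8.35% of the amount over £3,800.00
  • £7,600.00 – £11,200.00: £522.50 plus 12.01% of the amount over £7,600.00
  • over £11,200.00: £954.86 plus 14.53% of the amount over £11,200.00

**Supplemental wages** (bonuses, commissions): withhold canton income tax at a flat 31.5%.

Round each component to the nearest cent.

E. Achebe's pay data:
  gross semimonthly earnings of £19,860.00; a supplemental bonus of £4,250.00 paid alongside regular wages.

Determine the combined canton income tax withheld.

Canton Income Tax: taxable = £19,860.00
  £954.86 + 14.53% × (£19,860.00 − £11,200.00) = £954.86 + 14.53% × £8,660.00 = £2,213.16
Supplemental (31.5% flat on bonus): 31.5% × £4,250.00 = £1,338.75
Total canton income tax: £2,213.16 + £1,338.75 = £3,551.91

£3,551.91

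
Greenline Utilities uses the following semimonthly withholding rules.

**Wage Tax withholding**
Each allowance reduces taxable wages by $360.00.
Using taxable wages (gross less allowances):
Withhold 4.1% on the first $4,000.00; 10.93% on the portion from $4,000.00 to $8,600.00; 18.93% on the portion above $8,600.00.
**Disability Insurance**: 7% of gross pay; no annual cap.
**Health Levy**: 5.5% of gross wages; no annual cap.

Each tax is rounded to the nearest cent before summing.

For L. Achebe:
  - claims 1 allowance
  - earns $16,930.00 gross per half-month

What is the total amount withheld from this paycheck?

$4,291.75

Wage Tax: taxable = $16,930.00 − 1×$360.00 = $16,570.00
  $666.78 + 18.93% × ($16,570.00 − $8,600.00) = $666.78 + 18.93% × $7,970.00 = $2,175.50
Disability Insurance: 7% × $16,930.00 = $1,185.10
Health Levy: 5.5% × $16,930.00 = $931.15
Total: $2,175.50 + $1,185.10 + $931.15 = $4,291.75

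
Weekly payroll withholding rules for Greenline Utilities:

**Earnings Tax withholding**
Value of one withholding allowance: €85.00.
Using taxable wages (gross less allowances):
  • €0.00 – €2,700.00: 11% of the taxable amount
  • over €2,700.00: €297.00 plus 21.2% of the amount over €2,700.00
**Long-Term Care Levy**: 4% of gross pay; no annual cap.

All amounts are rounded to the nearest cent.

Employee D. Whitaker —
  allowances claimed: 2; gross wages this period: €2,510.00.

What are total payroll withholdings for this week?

€357.80

Earnings Tax: taxable = €2,510.00 − 2×€85.00 = €2,340.00
  11% × €2,340.00 = €257.40
Long-Term Care Levy: 4% × €2,510.00 = €100.40
Total: €257.40 + €100.40 = €357.80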